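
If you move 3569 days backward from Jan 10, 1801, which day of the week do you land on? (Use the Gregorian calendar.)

First find the weekday of Jan 10, 1801. Doomsday rule: the anchor day for the 1800s is Friday. For year 01: 1÷12 = 0 r 1, and 1÷4 = 0, so 0+1+0 = 1.
Friday + 1 ≡ Saturday — that's 1801's doomsday.
In January the doomsday date is Jan 3 (1801 is not a leap year).
Jan 10 is 7 days after Jan 3; 7 mod 7 = 0, so Saturday + 0 = Saturday.
3569 mod 7 = 6, so 3569 days before a Saturday is Saturday − 6 = Sunday.

Sunday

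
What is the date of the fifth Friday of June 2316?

June 30, 2316

June 1, 2316 is a Thursday.
The first Friday is therefore June 2 (1 days later).
The fifth Friday is 2 + 4×7 = June 30.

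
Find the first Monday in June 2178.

June 1, 2178 is a Monday.
The first Monday is therefore June 1 (same day).

June 1, 2178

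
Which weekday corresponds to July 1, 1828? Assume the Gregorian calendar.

Tuesday

Doomsday rule: the anchor day for the 1800s is Friday. For year 28: 28÷12 = 2 r 4, and 4÷4 = 1, so 2+4+1 = 7.
Friday + 7 ≡ Friday — that's 1828's doomsday.
In July the doomsday date is Jul 11.
Jul 1 is 10 days before Jul 11; 10 mod 7 = 3, so Friday − 3 = Tuesday.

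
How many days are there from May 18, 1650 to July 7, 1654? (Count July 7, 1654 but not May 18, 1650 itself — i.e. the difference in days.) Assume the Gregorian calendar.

May 18, 1650 → May 18, 1651: 365 days.
May 18, 1651 → May 18, 1652: 366 days (Feb 29, 1652 is in that span).
May 18, 1652 → May 18, 1653: 365 days.
May 18, 1653 → May 18, 1654: 365 days.
May 18, 1654 → Jun 18, 1654: 31 days (May has 31).
Jun 18, 1654 → Jul 7, 1654: 19 days.
Total: 1511 days.

1511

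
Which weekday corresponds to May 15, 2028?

Monday

Doomsday rule: the anchor day for the 2000s is Tuesday. For year 28: 28÷12 = 2 r 4, and 4÷4 = 1, so 2+4+1 = 7.
Tuesday + 7 ≡ Tuesday — that's 2028's doomsday.
In May the doomsday date is May 9.
May 15 is 6 days after May 9; 6 mod 7 = 6, so Tuesday + 6 = Monday.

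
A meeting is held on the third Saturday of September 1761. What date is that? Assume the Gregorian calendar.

September 19, 1761

September 1, 1761 is a Tuesday.
The first Saturday is therefore September 5 (4 days later).
The third Saturday is 5 + 2×7 = September 19.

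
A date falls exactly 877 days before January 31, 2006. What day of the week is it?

Sunday

First find the weekday of Jan 31, 2006. Doomsday rule: the anchor day for the 2000s is Tuesday. For year 06: 6÷12 = 0 r 6, and 6÷4 = 1, so 0+6+1 = 7.
Tuesday + 7 ≡ Tuesday — that's 2006's doomsday.
In January the doomsday date is Jan 3 (2006 is not a leap year).
Jan 31 is 28 days after Jan 3; 28 mod 7 = 0, so Tuesday + 0 = Tuesday.
877 mod 7 = 2, so 877 days before a Tuesday is Tuesday − 2 = Sunday.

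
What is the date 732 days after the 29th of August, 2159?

+366 (one year; includes Feb 29, 2160) → Aug 29, 2160 (366 left).
Aug has 31 days: +3 → Sep 1, 2160 (363 left).
Sep has 30 days: +30 → Oct 1, 2160 (333 left).
Oct has 31 days: +31 → Nov 1, 2160 (302 left).
Nov has 30 days: +30 → Dec 1, 2160 (272 left).
Dec has 31 days: +31 → Jan 1, 2161 (241 left).
Jan has 31 days: +31 → Feb 1, 2161 (210 left).
Feb has 28 days: +28 → Mar 1, 2161 (182 left).
Mar has 31 days: +31 → Apr 1, 2161 (151 left).
Apr has 30 days: +30 → May 1, 2161 (121 left).
May has 31 days: +31 → Jun 1, 2161 (90 left).
Jun has 30 days: +30 → Jul 1, 2161 (60 left).
Jul has 31 days: +31 → Aug 1, 2161 (29 left).
+29 → Aug 30, 2161.

August 30, 2161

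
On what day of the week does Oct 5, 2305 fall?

Doomsday rule: the anchor day for the 2300s is Wednesday. For year 05: 5÷12 = 0 r 5, and 5÷4 = 1, so 0+5+1 = 6.
Wednesday + 6 ≡ Tuesday — that's 2305's doomsday.
In October the doomsday date is Oct 10.
Oct 5 is 5 days before Oct 10; 5 mod 7 = 5, so Tuesday − 5 = Thursday.

Thursday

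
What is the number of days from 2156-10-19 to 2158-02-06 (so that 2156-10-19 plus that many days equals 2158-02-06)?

475

Oct 19, 2156 → Oct 19, 2157: 365 days.
Oct 19, 2157 → Nov 19, 2157: 31 days (October has 31).
Nov 19, 2157 → Dec 19, 2157: 30 days (November has 30).
Dec 19, 2157 → Jan 19, 2158: 31 days (December has 31).
Jan 19, 2158 → Feb 6, 2158: 18 days.
Total: 475 days.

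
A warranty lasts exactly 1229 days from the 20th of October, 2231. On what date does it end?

March 2, 2235

+366 (one year; includes Feb 29, 2232) → Oct 20, 2232 (863 left).
+365 (one year) → Oct 20, 2233 (498 left).
+365 (one year) → Oct 20, 2234 (133 left).
Oct has 31 days: +12 → Nov 1, 2234 (121 left).
Nov has 30 days: +30 → Dec 1, 2234 (91 left).
Dec has 31 days: +31 → Jan 1, 2235 (60 left).
Jan has 31 days: +31 → Feb 1, 2235 (29 left).
Feb has 28 days: +28 → Mar 1, 2235 (1 left).
+1 → Mar 2, 2235.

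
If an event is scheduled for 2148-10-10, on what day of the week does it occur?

Thursday

Doomsday rule: the anchor day for the 2100s is Sunday. For year 48: 48÷12 = 4 r 0, and 0÷4 = 0, so 4+0+0 = 4.
Sunday + 4 ≡ Thursday — that's 2148's doomsday.
In October the doomsday date is Oct 10.
Oct 10 is the doomsday itself: Thursday.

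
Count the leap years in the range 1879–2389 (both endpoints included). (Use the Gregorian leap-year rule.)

Multiples of 4 in [1879,2389]: 128.
Of those, multiples of 100: 5 (not leap unless ÷400).
Multiples of 400: 1.
Leap years = 128 − 5 + 1 = 124.

124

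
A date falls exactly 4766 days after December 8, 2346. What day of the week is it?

Saturday

First find the weekday of Dec 8, 2346. Doomsday rule: the anchor day for the 2300s is Wednesday. For year 46: 46÷12 = 3 r 10, and 10÷4 = 2, so 3+10+2 = 15.
Wednesday + 15 ≡ Thursday — that's 2346's doomsday.
In December the doomsday date is Dec 12.
Dec 8 is 4 days before Dec 12; 4 mod 7 = 4, so Thursday − 4 = Sunday.
4766 mod 7 = 6, so 4766 days after a Sunday is Sunday + 6 = Saturday.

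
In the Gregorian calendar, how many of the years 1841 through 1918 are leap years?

Multiples of 4 in [1841,1918]: 19.
Of those, multiples of 100: 1 (not leap unless ÷400).
Multiples of 400: 0.
Leap years = 19 − 1 + 0 = 18.

18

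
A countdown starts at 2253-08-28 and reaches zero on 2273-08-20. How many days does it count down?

7297

Aug 28, 2253 → Aug 28, 2254: 365 days.
Aug 28, 2254 → Aug 28, 2255: 365 days.
Aug 28, 2255 → Aug 28, 2256: 366 days (Feb 29, 2256 is in that span).
Aug 28, 2256 → Aug 28, 2257: 365 days.
Aug 28, 2257 → Aug 28, 2258: 365 days.
Aug 28, 2258 → Aug 28, 2259: 365 days.
Aug 28, 2259 → Aug 28, 2260: 366 days (Feb 29, 2260 is in that span).
Aug 28, 2260 → Aug 28, 2261: 365 days.
Aug 28, 2261 → Aug 28, 2262: 365 days.
Aug 28, 2262 → Aug 28, 2263: 365 days.
Aug 28, 2263 → Aug 28, 2264: 366 days (Feb 29, 2264 is in that span).
Aug 28, 2264 → Aug 28, 2265: 365 days.
Aug 28, 2265 → Aug 28, 2266: 365 days.
Aug 28, 2266 → Aug 28, 2267: 365 days.
Aug 28, 2267 → Aug 28, 2268: 366 days (Feb 29, 2268 is in that span).
Aug 28, 2268 → Aug 28, 2269: 365 days.
Aug 28, 2269 → Aug 28, 2270: 365 days.
Aug 28, 2270 → Aug 28, 2271: 365 days.
Aug 28, 2271 → Aug 28, 2272: 366 days (Feb 29, 2272 is in that span).
Aug 28, 2272 → Sep 28, 2272: 31 days (August has 31).
Sep 28, 2272 → Oct 28, 2272: 30 days (September has 30).
Oct 28, 2272 → Nov 28, 2272: 31 days (October has 31).
Nov 28, 2272 → Dec 28, 2272: 30 days (November has 30).
Dec 28, 2272 → Jan 28, 2273: 31 days (December has 31).
Jan 28, 2273 → Feb 28, 2273: 31 days (January has 31).
Feb 28, 2273 → Mar 28, 2273: 28 days (February has 28).
Mar 28, 2273 → Apr 28, 2273: 31 days (March has 31).
Apr 28, 2273 → May 28, 2273: 30 days (April has 30).
May 28, 2273 → Jun 28, 2273: 31 days (May has 31).
Jun 28, 2273 → Jul 28, 2273: 30 days (June has 30).
Jul 28, 2273 → Aug 20, 2273: 23 days.
Total: 7297 days.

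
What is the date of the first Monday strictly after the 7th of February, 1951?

Feb 7, 1951 is a Wednesday.
From Wednesday to the next Monday is 5 days.
Feb 7, 1951 + 5 = Feb 12, 1951.

February 12, 1951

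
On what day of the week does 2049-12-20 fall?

January 1, 2049 is a Friday.
Jan 1, 2049 → Feb 1, 2049: 31 days (January has 31).
Feb 1, 2049 → Mar 1, 2049: 28 days (February has 28).
Mar 1, 2049 → Apr 1, 2049: 31 days (March has 31).
Apr 1, 2049 → May 1, 2049: 30 days (April has 30).
May 1, 2049 → Jun 1, 2049: 31 days (May has 31).
Jun 1, 2049 → Jul 1, 2049: 30 days (June has 30).
Jul 1, 2049 → Aug 1, 2049: 31 days (July has 31).
Aug 1, 2049 → Sep 1, 2049: 31 days (August has 31).
Sep 1, 2049 → Oct 1, 2049: 30 days (September has 30).
Oct 1, 2049 → Nov 1, 2049: 31 days (October has 31).
Nov 1, 2049 → Dec 1, 2049: 30 days (November has 30).
Dec 1, 2049 → Dec 20, 2049: 19 days.
Total: 353 days.
353 mod 7 = 3, so Friday + 3 = Monday.

Monday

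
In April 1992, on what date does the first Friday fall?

April 3, 1992

April 1, 1992 is a Wednesday.
The first Friday is therefore April 3 (2 days later).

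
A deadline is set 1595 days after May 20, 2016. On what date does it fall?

October 1, 2020

+365 (one year) → May 20, 2017 (1230 left).
+365 (one year) → May 20, 2018 (865 left).
+365 (one year) → May 20, 2019 (500 left).
+366 (one year; includes Feb 29, 2020) → May 20, 2020 (134 left).
May has 31 days: +12 → Jun 1, 2020 (122 left).
Jun has 30 days: +30 → Jul 1, 2020 (92 left).
Jul has 31 days: +31 → Aug 1, 2020 (61 left).
Aug has 31 days: +31 → Sep 1, 2020 (30 left).
Sep has 30 days: +30 → Oct 1, 2020 (0 left).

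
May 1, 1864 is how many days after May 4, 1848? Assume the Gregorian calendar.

May 4, 1848 → May 4, 1849: 365 days.
May 4, 1849 → May 4, 1850: 365 days.
May 4, 1850 → May 4, 1851: 365 days.
May 4, 1851 → May 4, 1852: 366 days (Feb 29, 1852 is in that span).
May 4, 1852 → May 4, 1853: 365 days.
May 4, 1853 → May 4, 1854: 365 days.
May 4, 1854 → May 4, 1855: 365 days.
May 4, 1855 → May 4, 1856: 366 days (Feb 29, 1856 is in that span).
May 4, 1856 → May 4, 1857: 365 days.
May 4, 1857 → May 4, 1858: 365 days.
May 4, 1858 → May 4, 1859: 365 days.
May 4, 1859 → May 4, 1860: 366 days (Feb 29, 1860 is in that span).
May 4, 1860 → May 4, 1861: 365 days.
May 4, 1861 → May 4, 1862: 365 days.
May 4, 1862 → May 4, 1863: 365 days.
May 4, 1863 → Jun 4, 1863: 31 days (May has 31).
Jun 4, 1863 → Jul 4, 1863: 30 days (June has 30).
Jul 4, 1863 → Aug 4, 1863: 31 days (July has 31).
Aug 4, 1863 → Sep 4, 1863: 31 days (August has 31).
Sep 4, 1863 → Oct 4, 1863: 30 days (September has 30).
Oct 4, 1863 → Nov 4, 1863: 31 days (October has 31).
Nov 4, 1863 → Dec 4, 1863: 30 days (November has 30).
Dec 4, 1863 → Jan 4, 1864: 31 days (December has 31).
Jan 4, 1864 → Feb 4, 1864: 31 days (January has 31).
Feb 4, 1864 → Mar 4, 1864: 29 days (February has 29).
Mar 4, 1864 → Apr 4, 1864: 31 days (March has 31).
Apr 4, 1864 → May 1, 1864: 27 days.
Total: 5841 days.

5841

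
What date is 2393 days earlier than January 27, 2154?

July 10, 2147

−365 (one year) → Jan 27, 2153 (2028 left).
−366 (one year; includes Feb 29, 2152) → Jan 27, 2152 (1662 left).
−365 (one year) → Jan 27, 2151 (1297 left).
−365 (one year) → Jan 27, 2150 (932 left).
−365 (one year) → Jan 27, 2149 (567 left).
−366 (one year; includes Feb 29, 2148) → Jan 27, 2148 (201 left).
−27 → Dec 31, 2147 (end of Dec, 31 days; 174 left).
−31 → Nov 30, 2147 (end of Nov, 30 days; 143 left).
−30 → Oct 31, 2147 (end of Oct, 31 days; 113 left).
−31 → Sep 30, 2147 (end of Sep, 30 days; 82 left).
−30 → Aug 31, 2147 (end of Aug, 31 days; 52 left).
−31 → Jul 31, 2147 (end of Jul, 31 days; 21 left).
−21 → Jul 10, 2147.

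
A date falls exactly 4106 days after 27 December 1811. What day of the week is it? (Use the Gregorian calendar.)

Tuesday

First find the weekday of Dec 27, 1811. Doomsday rule: the anchor day for the 1800s is Friday. For year 11: 11÷12 = 0 r 11, and 11÷4 = 2, so 0+11+2 = 13.
Friday + 13 ≡ Thursday — that's 1811's doomsday.
In December the doomsday date is Dec 12.
Dec 27 is 15 days after Dec 12; 15 mod 7 = 1, so Thursday + 1 = Friday.
4106 mod 7 = 4, so 4106 days after a Friday is Friday + 4 = Tuesday.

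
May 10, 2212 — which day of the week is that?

January 1, 2212 is a Wednesday.
Jan 1, 2212 → Feb 1, 2212: 31 days (January has 31).
Feb 1, 2212 → Mar 1, 2212: 29 days (February has 29).
Mar 1, 2212 → Apr 1, 2212: 31 days (March has 31).
Apr 1, 2212 → May 1, 2212: 30 days (April has 30).
May 1, 2212 → May 10, 2212: 9 days.
Total: 130 days.
130 mod 7 = 4, so Wednesday + 4 = Sunday.

Sunday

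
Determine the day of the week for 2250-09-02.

Doomsday rule: the anchor day for the 2200s is Friday. For year 50: 50÷12 = 4 r 2, and 2÷4 = 0, so 4+2+0 = 6.
Friday + 6 ≡ Thursday — that's 2250's doomsday.
In September the doomsday date is Sep 5.
Sep 2 is 3 days before Sep 5; 3 mod 7 = 3, so Thursday − 3 = Monday.

Monday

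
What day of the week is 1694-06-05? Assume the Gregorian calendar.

Doomsday rule: the anchor day for the 1600s is Tuesday. For year 94: 94÷12 = 7 r 10, and 10÷4 = 2, so 7+10+2 = 19.
Tuesday + 19 ≡ Sunday — that's 1694's doomsday.
In June the doomsday date is Jun 6.
Jun 5 is 1 day before Jun 6; 1 mod 7 = 1, so Sunday − 1 = Saturday.

Saturday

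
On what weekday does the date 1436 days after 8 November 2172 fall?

First find the weekday of Nov 8, 2172. Doomsday rule: the anchor day for the 2100s is Sunday. For year 72: 72÷12 = 6 r 0, and 0÷4 = 0, so 6+0+0 = 6.
Sunday + 6 ≡ Saturday — that's 2172's doomsday.
In November the doomsday date is Nov 7.
Nov 8 is 1 day after Nov 7; 1 mod 7 = 1, so Saturday + 1 = Sunday.
1436 mod 7 = 1, so 1436 days after a Sunday is Sunday + 1 = Monday.

Monday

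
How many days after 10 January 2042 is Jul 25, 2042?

196

Jan 10, 2042 → Feb 10, 2042: 31 days (January has 31).
Feb 10, 2042 → Mar 10, 2042: 28 days (February has 28).
Mar 10, 2042 → Apr 10, 2042: 31 days (March has 31).
Apr 10, 2042 → May 10, 2042: 30 days (April has 30).
May 10, 2042 → Jun 10, 2042: 31 days (May has 31).
Jun 10, 2042 → Jul 10, 2042: 30 days (June has 30).
Jul 10, 2042 → Jul 25, 2042: 15 days.
Total: 196 days.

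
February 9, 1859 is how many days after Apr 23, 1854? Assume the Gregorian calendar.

Apr 23, 1854 → Apr 23, 1855: 365 days.
Apr 23, 1855 → Apr 23, 1856: 366 days (Feb 29, 1856 is in that span).
Apr 23, 1856 → Apr 23, 1857: 365 days.
Apr 23, 1857 → Apr 23, 1858: 365 days.
Apr 23, 1858 → May 23, 1858: 30 days (April has 30).
May 23, 1858 → Jun 23, 1858: 31 days (May has 31).
Jun 23, 1858 → Jul 23, 1858: 30 days (June has 30).
Jul 23, 1858 → Aug 23, 1858: 31 days (July has 31).
Aug 23, 1858 → Sep 23, 1858: 31 days (August has 31).
Sep 23, 1858 → Oct 23, 1858: 30 days (September has 30).
Oct 23, 1858 → Nov 23, 1858: 31 days (October has 31).
Nov 23, 1858 → Dec 23, 1858: 30 days (November has 30).
Dec 23, 1858 → Jan 23, 1859: 31 days (December has 31).
Jan 23, 1859 → Feb 9, 1859: 17 days.
Total: 1753 days.

1753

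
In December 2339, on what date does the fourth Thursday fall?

December 1, 2339 is a Friday.
The first Thursday is therefore December 7 (6 days later).
The fourth Thursday is 7 + 3×7 = December 28.

December 28, 2339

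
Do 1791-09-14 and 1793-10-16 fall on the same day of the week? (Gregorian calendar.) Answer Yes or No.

From Sep 14, 1791 to Oct 16, 1793 is 763 days.
763 mod 7 = 0, so they are the same weekday.
(Sep 14, 1791 is a Wednesday; Oct 16, 1793 is a Wednesday.)

Yes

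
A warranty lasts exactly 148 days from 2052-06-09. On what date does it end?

Jun has 30 days: +22 → Jul 1, 2052 (126 left).
Jul has 31 days: +31 → Aug 1, 2052 (95 left).
Aug has 31 days: +31 → Sep 1, 2052 (64 left).
Sep has 30 days: +30 → Oct 1, 2052 (34 left).
Oct has 31 days: +31 → Nov 1, 2052 (3 left).
+3 → Nov 4, 2052.

November 4, 2052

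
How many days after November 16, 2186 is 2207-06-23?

Nov 16, 2186 → Nov 16, 2187: 365 days.
Nov 16, 2187 → Nov 16, 2188: 366 days (Feb 29, 2188 is in that span).
Nov 16, 2188 → Nov 16, 2189: 365 days.
Nov 16, 2189 → Nov 16, 2190: 365 days.
Nov 16, 2190 → Nov 16, 2191: 365 days.
Nov 16, 2191 → Nov 16, 2192: 366 days (Feb 29, 2192 is in that span).
Nov 16, 2192 → Nov 16, 2193: 365 days.
Nov 16, 2193 → Nov 16, 2194: 365 days.
Nov 16, 2194 → Nov 16, 2195: 365 days.
Nov 16, 2195 → Nov 16, 2196: 366 days (Feb 29, 2196 is in that span).
Nov 16, 2196 → Nov 16, 2197: 365 days.
Nov 16, 2197 → Nov 16, 2198: 365 days.
Nov 16, 2198 → Nov 16, 2199: 365 days.
Nov 16, 2199 → Nov 16, 2200: 365 days.
Nov 16, 2200 → Nov 16, 2201: 365 days.
Nov 16, 2201 → Nov 16, 2202: 365 days.
Nov 16, 2202 → Nov 16, 2203: 365 days.
Nov 16, 2203 → Nov 16, 2204: 366 days (Feb 29, 2204 is in that span).
Nov 16, 2204 → Nov 16, 2205: 365 days.
Nov 16, 2205 → Nov 16, 2206: 365 days.
Nov 16, 2206 → Dec 16, 2206: 30 days (November has 30).
Dec 16, 2206 → Jan 16, 2207: 31 days (December has 31).
Jan 16, 2207 → Feb 16, 2207: 31 days (January has 31).
Feb 16, 2207 → Mar 16, 2207: 28 days (February has 28).
Mar 16, 2207 → Apr 16, 2207: 31 days (March has 31).
Apr 16, 2207 → May 16, 2207: 30 days (April has 30).
May 16, 2207 → Jun 16, 2207: 31 days (May has 31).
Jun 16, 2207 → Jun 23, 2207: 7 days.
Total: 7523 days.

7523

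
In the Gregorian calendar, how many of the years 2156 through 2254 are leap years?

24

Multiples of 4 in [2156,2254]: 25.
Of those, multiples of 100: 1 (not leap unless ÷400).
Multiples of 400: 0.
Leap years = 25 − 1 + 0 = 24.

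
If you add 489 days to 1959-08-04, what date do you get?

December 5, 1960

+366 (one year; includes Feb 29, 1960) → Aug 4, 1960 (123 left).
Aug has 31 days: +28 → Sep 1, 1960 (95 left).
Sep has 30 days: +30 → Oct 1, 1960 (65 left).
Oct has 31 days: +31 → Nov 1, 1960 (34 left).
Nov has 30 days: +30 → Dec 1, 1960 (4 left).
+4 → Dec 5, 1960.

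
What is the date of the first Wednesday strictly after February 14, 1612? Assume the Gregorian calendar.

Feb 14, 1612 is a Tuesday.
From Tuesday to the next Wednesday is 1 day.
Feb 14, 1612 + 1 = Feb 15, 1612.

February 15, 1612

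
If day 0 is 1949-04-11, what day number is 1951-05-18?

Apr 11, 1949 → Apr 11, 1950: 365 days.
Apr 11, 1950 → Apr 11, 1951: 365 days.
Apr 11, 1951 → May 11, 1951: 30 days (April has 30).
May 11, 1951 → May 18, 1951: 7 days.
Total: 767 days.

767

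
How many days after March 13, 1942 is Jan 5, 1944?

663

Mar 13, 1942 → Mar 13, 1943: 365 days.
Mar 13, 1943 → Apr 13, 1943: 31 days (March has 31).
Apr 13, 1943 → May 13, 1943: 30 days (April has 30).
May 13, 1943 → Jun 13, 1943: 31 days (May has 31).
Jun 13, 1943 → Jul 13, 1943: 30 days (June has 30).
Jul 13, 1943 → Aug 13, 1943: 31 days (July has 31).
Aug 13, 1943 → Sep 13, 1943: 31 days (August has 31).
Sep 13, 1943 → Oct 13, 1943: 30 days (September has 30).
Oct 13, 1943 → Nov 13, 1943: 31 days (October has 31).
Nov 13, 1943 → Dec 13, 1943: 30 days (November has 30).
Dec 13, 1943 → Jan 5, 1944: 23 days.
Total: 663 days.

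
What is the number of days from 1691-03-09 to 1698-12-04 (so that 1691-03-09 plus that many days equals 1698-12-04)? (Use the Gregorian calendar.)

Mar 9, 1691 → Mar 9, 1692: 366 days (Feb 29, 1692 is in that span).
Mar 9, 1692 → Mar 9, 1693: 365 days.
Mar 9, 1693 → Mar 9, 1694: 365 days.
Mar 9, 1694 → Mar 9, 1695: 365 days.
Mar 9, 1695 → Mar 9, 1696: 366 days (Feb 29, 1696 is in that span).
Mar 9, 1696 → Mar 9, 1697: 365 days.
Mar 9, 1697 → Mar 9, 1698: 365 days.
Mar 9, 1698 → Apr 9, 1698: 31 days (March has 31).
Apr 9, 1698 → May 9, 1698: 30 days (April has 30).
May 9, 1698 → Jun 9, 1698: 31 days (May has 31).
Jun 9, 1698 → Jul 9, 1698: 30 days (June has 30).
Jul 9, 1698 → Aug 9, 1698: 31 days (July has 31).
Aug 9, 1698 → Sep 9, 1698: 31 days (August has 31).
Sep 9, 1698 → Oct 9, 1698: 30 days (September has 30).
Oct 9, 1698 → Nov 9, 1698: 31 days (October has 31).
Nov 9, 1698 → Dec 4, 1698: 25 days.
Total: 2827 days.

2827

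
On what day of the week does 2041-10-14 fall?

Monday

January 1, 2041 is a Tuesday.
Jan 1, 2041 → Feb 1, 2041: 31 days (January has 31).
Feb 1, 2041 → Mar 1, 2041: 28 days (February has 28).
Mar 1, 2041 → Apr 1, 2041: 31 days (March has 31).
Apr 1, 2041 → May 1, 2041: 30 days (April has 30).
May 1, 2041 → Jun 1, 2041: 31 days (May has 31).
Jun 1, 2041 → Jul 1, 2041: 30 days (June has 30).
Jul 1, 2041 → Aug 1, 2041: 31 days (July has 31).
Aug 1, 2041 → Sep 1, 2041: 31 days (August has 31).
Sep 1, 2041 → Oct 1, 2041: 30 days (September has 30).
Oct 1, 2041 → Oct 14, 2041: 13 days.
Total: 286 days.
286 mod 7 = 6, so Tuesday + 6 = Monday.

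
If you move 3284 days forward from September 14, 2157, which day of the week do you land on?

Thursday

Sep 14, 2157 is a Wednesday.
3284 mod 7 = 1, so 3284 days after a Wednesday is Wednesday + 1 = Thursday.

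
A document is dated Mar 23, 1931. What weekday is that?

Monday

Doomsday rule: the anchor day for the 1900s is Wednesday. For year 31: 31÷12 = 2 r 7, and 7÷4 = 1, so 2+7+1 = 10.
Wednesday + 10 ≡ Saturday — that's 1931's doomsday.
In March the doomsday date is Mar 14.
Mar 23 is 9 days after Mar 14; 9 mod 7 = 2, so Saturday + 2 = Monday.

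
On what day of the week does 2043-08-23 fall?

Sunday

Doomsday rule: the anchor day for the 2000s is Tuesday. For year 43: 43÷12 = 3 r 7, and 7÷4 = 1, so 3+7+1 = 11.
Tuesday + 11 ≡ Saturday — that's 2043's doomsday.
In August the doomsday date is Aug 8.
Aug 23 is 15 days after Aug 8; 15 mod 7 = 1, so Saturday + 1 = Sunday.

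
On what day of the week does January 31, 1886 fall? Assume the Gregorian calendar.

Doomsday rule: the anchor day for the 1800s is Friday. For year 86: 86÷12 = 7 r 2, and 2÷4 = 0, so 7+2+0 = 9.
Friday + 9 ≡ Sunday — that's 1886's doomsday.
In January the doomsday date is Jan 3 (1886 is not a leap year).
Jan 31 is 28 days after Jan 3; 28 mod 7 = 0, so Sunday + 0 = Sunday.

Sunday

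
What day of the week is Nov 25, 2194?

Tuesday

Doomsday rule: the anchor day for the 2100s is Sunday. For year 94: 94÷12 = 7 r 10, and 10÷4 = 2, so 7+10+2 = 19.
Sunday + 19 ≡ Friday — that's 2194's doomsday.
In November the doomsday date is Nov 7.
Nov 25 is 18 days after Nov 7; 18 mod 7 = 4, so Friday + 4 = Tuesday.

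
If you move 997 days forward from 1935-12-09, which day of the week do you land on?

Thursday

First find the weekday of Dec 9, 1935. Doomsday rule: the anchor day for the 1900s is Wednesday. For year 35: 35÷12 = 2 r 11, and 11÷4 = 2, so 2+11+2 = 15.
Wednesday + 15 ≡ Thursday — that's 1935's doomsday.
In December the doomsday date is Dec 12.
Dec 9 is 3 days before Dec 12; 3 mod 7 = 3, so Thursday − 3 = Monday.
997 mod 7 = 3, so 997 days after a Monday is Monday + 3 = Thursday.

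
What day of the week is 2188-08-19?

Doomsday rule: the anchor day for the 2100s is Sunday. For year 88: 88÷12 = 7 r 4, and 4÷4 = 1, so 7+4+1 = 12.
Sunday + 12 ≡ Friday — that's 2188's doomsday.
In August the doomsday date is Aug 8.
Aug 19 is 11 days after Aug 8; 11 mod 7 = 4, so Friday + 4 = Tuesday.

Tuesday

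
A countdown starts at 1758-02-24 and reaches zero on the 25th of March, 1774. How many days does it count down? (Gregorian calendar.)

5873

Feb 24, 1758 → Feb 24, 1759: 365 days.
Feb 24, 1759 → Feb 24, 1760: 365 days.
Feb 24, 1760 → Feb 24, 1761: 366 days (Feb 29, 1760 is in that span).
Feb 24, 1761 → Feb 24, 1762: 365 days.
Feb 24, 1762 → Feb 24, 1763: 365 days.
Feb 24, 1763 → Feb 24, 1764: 365 days.
Feb 24, 1764 → Feb 24, 1765: 366 days (Feb 29, 1764 is in that span).
Feb 24, 1765 → Feb 24, 1766: 365 days.
Feb 24, 1766 → Feb 24, 1767: 365 days.
Feb 24, 1767 → Feb 24, 1768: 365 days.
Feb 24, 1768 → Feb 24, 1769: 366 days (Feb 29, 1768 is in that span).
Feb 24, 1769 → Feb 24, 1770: 365 days.
Feb 24, 1770 → Feb 24, 1771: 365 days.
Feb 24, 1771 → Feb 24, 1772: 365 days.
Feb 24, 1772 → Feb 24, 1773: 366 days (Feb 29, 1772 is in that span).
Feb 24, 1773 → Mar 24, 1773: 28 days (February has 28).
Mar 24, 1773 → Apr 24, 1773: 31 days (March has 31).
Apr 24, 1773 → May 24, 1773: 30 days (April has 30).
May 24, 1773 → Jun 24, 1773: 31 days (May has 31).
Jun 24, 1773 → Jul 24, 1773: 30 days (June has 30).
Jul 24, 1773 → Aug 24, 1773: 31 days (July has 31).
Aug 24, 1773 → Sep 24, 1773: 31 days (August has 31).
Sep 24, 1773 → Oct 24, 1773: 30 days (September has 30).
Oct 24, 1773 → Nov 24, 1773: 31 days (October has 31).
Nov 24, 1773 → Dec 24, 1773: 30 days (November has 30).
Dec 24, 1773 → Jan 24, 1774: 31 days (December has 31).
Jan 24, 1774 → Feb 24, 1774: 31 days (January has 31).
Feb 24, 1774 → Mar 24, 1774: 28 days (February has 28).
Mar 24, 1774 → Mar 25, 1774: 1 days.
Total: 5873 days.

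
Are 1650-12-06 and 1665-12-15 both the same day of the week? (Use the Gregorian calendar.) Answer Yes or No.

Yes

From Dec 6, 1650 to Dec 15, 1665 is 5488 days.
5488 mod 7 = 0, so they are the same weekday.
(Dec 6, 1650 is a Tuesday; Dec 15, 1665 is a Tuesday.)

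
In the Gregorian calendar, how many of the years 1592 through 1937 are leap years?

84

Multiples of 4 in [1592,1937]: 87.
Of those, multiples of 100: 4 (not leap unless ÷400).
Multiples of 400: 1.
Leap years = 87 − 4 + 1 = 84.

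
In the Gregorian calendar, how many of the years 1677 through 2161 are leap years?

Multiples of 4 in [1677,2161]: 121.
Of those, multiples of 100: 5 (not leap unless ÷400).
Multiples of 400: 1.
Leap years = 121 − 5 + 1 = 117.

117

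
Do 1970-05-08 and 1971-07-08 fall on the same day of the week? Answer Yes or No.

From May 8, 1970 to Jul 8, 1971 is 426 days.
426 mod 7 = 6, so they are different weekdays.
(May 8, 1970 is a Friday; Jul 8, 1971 is a Thursday.)

No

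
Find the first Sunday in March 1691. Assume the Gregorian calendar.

March 4, 1691

March 1, 1691 is a Thursday.
The first Sunday is therefore March 4 (3 days later).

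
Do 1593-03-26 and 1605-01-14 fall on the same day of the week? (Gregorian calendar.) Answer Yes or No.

Yes

From Mar 26, 1593 to Jan 14, 1605 is 4312 days.
4312 mod 7 = 0, so they are the same weekday.
(Mar 26, 1593 is a Friday; Jan 14, 1605 is a Friday.)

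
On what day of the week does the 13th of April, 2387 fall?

Monday

Doomsday rule: the anchor day for the 2300s is Wednesday. For year 87: 87÷12 = 7 r 3, and 3÷4 = 0, so 7+3+0 = 10.
Wednesday + 10 ≡ Saturday — that's 2387's doomsday.
In April the doomsday date is Apr 4.
Apr 13 is 9 days after Apr 4; 9 mod 7 = 2, so Saturday + 2 = Monday.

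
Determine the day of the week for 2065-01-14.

Doomsday rule: the anchor day for the 2000s is Tuesday. For year 65: 65÷12 = 5 r 5, and 5÷4 = 1, so 5+5+1 = 11.
Tuesday + 11 ≡ Saturday — that's 2065's doomsday.
In January the doomsday date is Jan 3 (2065 is not a leap year).
Jan 14 is 11 days after Jan 3; 11 mod 7 = 4, so Saturday + 4 = Wednesday.

Wednesday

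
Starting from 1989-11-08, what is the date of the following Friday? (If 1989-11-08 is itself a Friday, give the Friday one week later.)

Nov 8, 1989 is a Wednesday.
From Wednesday to the next Friday is 2 days.
Nov 8, 1989 + 2 = Nov 10, 1989.

November 10, 1989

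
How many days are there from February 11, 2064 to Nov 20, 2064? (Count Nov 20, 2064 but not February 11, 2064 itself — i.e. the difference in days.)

Feb 11, 2064 → Mar 11, 2064: 29 days (February has 29).
Mar 11, 2064 → Apr 11, 2064: 31 days (March has 31).
Apr 11, 2064 → May 11, 2064: 30 days (April has 30).
May 11, 2064 → Jun 11, 2064: 31 days (May has 31).
Jun 11, 2064 → Jul 11, 2064: 30 days (June has 30).
Jul 11, 2064 → Aug 11, 2064: 31 days (July has 31).
Aug 11, 2064 → Sep 11, 2064: 31 days (August has 31).
Sep 11, 2064 → Oct 11, 2064: 30 days (September has 30).
Oct 11, 2064 → Nov 11, 2064: 31 days (October has 31).
Nov 11, 2064 → Nov 20, 2064: 9 days.
Total: 283 days.

283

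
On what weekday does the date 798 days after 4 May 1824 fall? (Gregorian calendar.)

First find the weekday of May 4, 1824. Doomsday rule: the anchor day for the 1800s is Friday. For year 24: 24÷12 = 2 r 0, and 0÷4 = 0, so 2+0+0 = 2.
Friday + 2 ≡ Sunday — that's 1824's doomsday.
In May the doomsday date is May 9.
May 4 is 5 days before May 9; 5 mod 7 = 5, so Sunday − 5 = Tuesday.
798 mod 7 = 0, so 798 days after a Tuesday is Tuesday + 0 = Tuesday.

Tuesday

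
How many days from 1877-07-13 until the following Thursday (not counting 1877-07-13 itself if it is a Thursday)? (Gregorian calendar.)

6

Jul 13, 1877 is a Friday.
From Friday to the next Thursday is 6 days.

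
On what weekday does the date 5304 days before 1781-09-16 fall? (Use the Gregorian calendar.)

Tuesday

First find the weekday of Sep 16, 1781. Doomsday rule: the anchor day for the 1700s is Sunday. For year 81: 81÷12 = 6 r 9, and 9÷4 = 2, so 6+9+2 = 17.
Sunday + 17 ≡ Wednesday — that's 1781's doomsday.
In September the doomsday date is Sep 5.
Sep 16 is 11 days after Sep 5; 11 mod 7 = 4, so Wednesday + 4 = Sunday.
5304 mod 7 = 5, so 5304 days before a Sunday is Sunday − 5 = Tuesday.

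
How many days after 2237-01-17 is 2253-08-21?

6060

Jan 17, 2237 → Jan 17, 2238: 365 days.
Jan 17, 2238 → Jan 17, 2239: 365 days.
Jan 17, 2239 → Jan 17, 2240: 365 days.
Jan 17, 2240 → Jan 17, 2241: 366 days (Feb 29, 2240 is in that span).
Jan 17, 2241 → Jan 17, 2242: 365 days.
Jan 17, 2242 → Jan 17, 2243: 365 days.
Jan 17, 2243 → Jan 17, 2244: 365 days.
Jan 17, 2244 → Jan 17, 2245: 366 days (Feb 29, 2244 is in that span).
Jan 17, 2245 → Jan 17, 2246: 365 days.
Jan 17, 2246 → Jan 17, 2247: 365 days.
Jan 17, 2247 → Jan 17, 2248: 365 days.
Jan 17, 2248 → Jan 17, 2249: 366 days (Feb 29, 2248 is in that span).
Jan 17, 2249 → Jan 17, 2250: 365 days.
Jan 17, 2250 → Jan 17, 2251: 365 days.
Jan 17, 2251 → Jan 17, 2252: 365 days.
Jan 17, 2252 → Jan 17, 2253: 366 days (Feb 29, 2252 is in that span).
Jan 17, 2253 → Feb 17, 2253: 31 days (January has 31).
Feb 17, 2253 → Mar 17, 2253: 28 days (February has 28).
Mar 17, 2253 → Apr 17, 2253: 31 days (March has 31).
Apr 17, 2253 → May 17, 2253: 30 days (April has 30).
May 17, 2253 → Jun 17, 2253: 31 days (May has 31).
Jun 17, 2253 → Jul 17, 2253: 30 days (June has 30).
Jul 17, 2253 → Aug 17, 2253: 31 days (July has 31).
Aug 17, 2253 → Aug 21, 2253: 4 days.
Total: 6060 days.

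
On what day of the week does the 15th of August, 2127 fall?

Friday

January 1, 2127 is a Wednesday.
Jan 1, 2127 → Feb 1, 2127: 31 days (January has 31).
Feb 1, 2127 → Mar 1, 2127: 28 days (February has 28).
Mar 1, 2127 → Apr 1, 2127: 31 days (March has 31).
Apr 1, 2127 → May 1, 2127: 30 days (April has 30).
May 1, 2127 → Jun 1, 2127: 31 days (May has 31).
Jun 1, 2127 → Jul 1, 2127: 30 days (June has 30).
Jul 1, 2127 → Aug 1, 2127: 31 days (July has 31).
Aug 1, 2127 → Aug 15, 2127: 14 days.
Total: 226 days.
226 mod 7 = 2, so Wednesday + 2 = Friday.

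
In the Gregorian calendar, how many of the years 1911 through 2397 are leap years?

Multiples of 4 in [1911,2397]: 122.
Of those, multiples of 100: 4 (not leap unless ÷400).
Multiples of 400: 1.
Leap years = 122 − 4 + 1 = 119.

119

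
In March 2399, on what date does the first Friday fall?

March 1, 2399 is a Monday.
The first Friday is therefore March 5 (4 days later).

March 5, 2399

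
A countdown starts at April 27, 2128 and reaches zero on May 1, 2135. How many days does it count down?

Apr 27, 2128 → Apr 27, 2129: 365 days.
Apr 27, 2129 → Apr 27, 2130: 365 days.
Apr 27, 2130 → Apr 27, 2131: 365 days.
Apr 27, 2131 → Apr 27, 2132: 366 days (Feb 29, 2132 is in that span).
Apr 27, 2132 → Apr 27, 2133: 365 days.
Apr 27, 2133 → Apr 27, 2134: 365 days.
Apr 27, 2134 → May 27, 2134: 30 days (April has 30).
May 27, 2134 → Jun 27, 2134: 31 days (May has 31).
Jun 27, 2134 → Jul 27, 2134: 30 days (June has 30).
Jul 27, 2134 → Aug 27, 2134: 31 days (July has 31).
Aug 27, 2134 → Sep 27, 2134: 31 days (August has 31).
Sep 27, 2134 → Oct 27, 2134: 30 days (September has 30).
Oct 27, 2134 → Nov 27, 2134: 31 days (October has 31).
Nov 27, 2134 → Dec 27, 2134: 30 days (November has 30).
Dec 27, 2134 → Jan 27, 2135: 31 days (December has 31).
Jan 27, 2135 → Feb 27, 2135: 31 days (January has 31).
Feb 27, 2135 → Mar 27, 2135: 28 days (February has 28).
Mar 27, 2135 → Apr 27, 2135: 31 days (March has 31).
Apr 27, 2135 → May 1, 2135: 4 days.
Total: 2560 days.

2560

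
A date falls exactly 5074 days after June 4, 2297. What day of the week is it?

Thursday

Jun 4, 2297 is a Friday.
5074 mod 7 = 6, so 5074 days after a Friday is Friday + 6 = Thursday.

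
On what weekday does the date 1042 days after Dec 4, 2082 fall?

Thursday

First find the weekday of Dec 4, 2082. Doomsday rule: the anchor day for the 2000s is Tuesday. For year 82: 82÷12 = 6 r 10, and 10÷4 = 2, so 6+10+2 = 18.
Tuesday + 18 ≡ Saturday — that's 2082's doomsday.
In December the doomsday date is Dec 12.
Dec 4 is 8 days before Dec 12; 8 mod 7 = 1, so Saturday − 1 = Friday.
1042 mod 7 = 6, so 1042 days after a Friday is Friday + 6 = Thursday.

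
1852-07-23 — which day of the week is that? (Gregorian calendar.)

Doomsday rule: the anchor day for the 1800s is Friday. For year 52: 52÷12 = 4 r 4, and 4÷4 = 1, so 4+4+1 = 9.
Friday + 9 ≡ Sunday — that's 1852's doomsday.
In July the doomsday date is Jul 11.
Jul 23 is 12 days after Jul 11; 12 mod 7 = 5, so Sunday + 5 = Friday.

Friday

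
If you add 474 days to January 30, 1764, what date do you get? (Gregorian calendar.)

+366 (one year; includes Feb 29, 1764) → Jan 30, 1765 (108 left).
Jan has 31 days: +2 → Feb 1, 1765 (106 left).
Feb has 28 days: +28 → Mar 1, 1765 (78 left).
Mar has 31 days: +31 → Apr 1, 1765 (47 left).
Apr has 30 days: +30 → May 1, 1765 (17 left).
+17 → May 18, 1765.

May 18, 1765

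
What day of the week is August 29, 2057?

Doomsday rule: the anchor day for the 2000s is Tuesday. For year 57: 57÷12 = 4 r 9, and 9÷4 = 2, so 4+9+2 = 15.
Tuesday + 15 ≡ Wednesday — that's 2057's doomsday.
In August the doomsday date is Aug 8.
Aug 29 is 21 days after Aug 8; 21 mod 7 = 0, so Wednesday + 0 = Wednesday.

Wednesday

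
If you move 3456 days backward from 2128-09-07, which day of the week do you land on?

Thursday

Sep 7, 2128 is a Tuesday.
3456 mod 7 = 5, so 3456 days before a Tuesday is Tuesday − 5 = Thursday.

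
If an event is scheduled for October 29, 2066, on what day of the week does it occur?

Doomsday rule: the anchor day for the 2000s is Tuesday. For year 66: 66÷12 = 5 r 6, and 6÷4 = 1, so 5+6+1 = 12.
Tuesday + 12 ≡ Sunday — that's 2066's doomsday.
In October the doomsday date is Oct 10.
Oct 29 is 19 days after Oct 10; 19 mod 7 = 5, so Sunday + 5 = Friday.

Friday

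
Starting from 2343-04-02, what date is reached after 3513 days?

+366 (one year; includes Feb 29, 2344) → Apr 2, 2344 (3147 left).
+365 (one year) → Apr 2, 2345 (2782 left).
+365 (one year) → Apr 2, 2346 (2417 left).
+365 (one year) → Apr 2, 2347 (2052 left).
+366 (one year; includes Feb 29, 2348) → Apr 2, 2348 (1686 left).
+365 (one year) → Apr 2, 2349 (1321 left).
+365 (one year) → Apr 2, 2350 (956 left).
+365 (one year) → Apr 2, 2351 (591 left).
+366 (one year; includes Feb 29, 2352) → Apr 2, 2352 (225 left).
Apr has 30 days: +29 → May 1, 2352 (196 left).
May has 31 days: +31 → Jun 1, 2352 (165 left).
Jun has 30 days: +30 → Jul 1, 2352 (135 left).
Jul has 31 days: +31 → Aug 1, 2352 (104 left).
Aug has 31 days: +31 → Sep 1, 2352 (73 left).
Sep has 30 days: +30 → Oct 1, 2352 (43 left).
Oct has 31 days: +31 → Nov 1, 2352 (12 left).
+12 → Nov 13, 2352.

November 13, 2352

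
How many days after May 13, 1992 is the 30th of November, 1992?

May 13, 1992 → Jun 13, 1992: 31 days (May has 31).
Jun 13, 1992 → Jul 13, 1992: 30 days (June has 30).
Jul 13, 1992 → Aug 13, 1992: 31 days (July has 31).
Aug 13, 1992 → Sep 13, 1992: 31 days (August has 31).
Sep 13, 1992 → Oct 13, 1992: 30 days (September has 30).
Oct 13, 1992 → Nov 13, 1992: 31 days (October has 31).
Nov 13, 1992 → Nov 30, 1992: 17 days.
Total: 201 days.

201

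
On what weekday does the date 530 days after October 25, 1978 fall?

First find the weekday of Oct 25, 1978. Doomsday rule: the anchor day for the 1900s is Wednesday. For year 78: 78÷12 = 6 r 6, and 6÷4 = 1, so 6+6+1 = 13.
Wednesday + 13 ≡ Tuesday — that's 1978's doomsday.
In October the doomsday date is Oct 10.
Oct 25 is 15 days after Oct 10; 15 mod 7 = 1, so Tuesday + 1 = Wednesday.
530 mod 7 = 5, so 530 days after a Wednesday is Wednesday + 5 = Monday.

Monday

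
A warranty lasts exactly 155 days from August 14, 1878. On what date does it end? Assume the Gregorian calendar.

Aug has 31 days: +18 → Sep 1, 1878 (137 left).
Sep has 30 days: +30 → Oct 1, 1878 (107 left).
Oct has 31 days: +31 → Nov 1, 1878 (76 left).
Nov has 30 days: +30 → Dec 1, 1878 (46 left).
Dec has 31 days: +31 → Jan 1, 1879 (15 left).
+15 → Jan 16, 1879.

January 16, 1879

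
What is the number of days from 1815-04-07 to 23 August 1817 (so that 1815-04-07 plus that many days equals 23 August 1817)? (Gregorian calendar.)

869

Apr 7, 1815 → Apr 7, 1816: 366 days (Feb 29, 1816 is in that span).
Apr 7, 1816 → Apr 7, 1817: 365 days.
Apr 7, 1817 → May 7, 1817: 30 days (April has 30).
May 7, 1817 → Jun 7, 1817: 31 days (May has 31).
Jun 7, 1817 → Jul 7, 1817: 30 days (June has 30).
Jul 7, 1817 → Aug 7, 1817: 31 days (July has 31).
Aug 7, 1817 → Aug 23, 1817: 16 days.
Total: 869 days.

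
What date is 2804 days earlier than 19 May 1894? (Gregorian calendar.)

−365 (one year) → May 19, 1893 (2439 left).
−365 (one year) → May 19, 1892 (2074 left).
−366 (one year; includes Feb 29, 1892) → May 19, 1891 (1708 left).
−365 (one year) → May 19, 1890 (1343 left).
−365 (one year) → May 19, 1889 (978 left).
−365 (one year) → May 19, 1888 (613 left).
−366 (one year; includes Feb 29, 1888) → May 19, 1887 (247 left).
−19 → Apr 30, 1887 (end of Apr, 30 days; 228 left).
−30 → Mar 31, 1887 (end of Mar, 31 days; 198 left).
−31 → Feb 28, 1887 (end of Feb, 28 days; 167 left).
−28 → Jan 31, 1887 (end of Jan, 31 days; 139 left).
−31 → Dec 31, 1886 (end of Dec, 31 days; 108 left).
−31 → Nov 30, 1886 (end of Nov, 30 days; 77 left).
−30 → Oct 31, 1886 (end of Oct, 31 days; 47 left).
−31 → Sep 30, 1886 (end of Sep, 30 days; 16 left).
−16 → Sep 14, 1886.

September 14, 1886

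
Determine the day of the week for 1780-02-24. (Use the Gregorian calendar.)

Doomsday rule: the anchor day for the 1700s is Sunday. For year 80: 80÷12 = 6 r 8, and 8÷4 = 2, so 6+8+2 = 16.
Sunday + 16 ≡ Tuesday — that's 1780's doomsday.
In February the doomsday date is Feb 29 (1780 is a leap year (divisible by 4)).
Feb 24 is 5 days before Feb 29; 5 mod 7 = 5, so Tuesday − 5 = Thursday.

Thursday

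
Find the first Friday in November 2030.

November 1, 2030 is a Friday.
The first Friday is therefore November 1 (same day).

November 1, 2030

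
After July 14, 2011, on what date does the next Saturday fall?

July 16, 2011

Jul 14, 2011 is a Thursday.
From Thursday to the next Saturday is 2 days.
Jul 14, 2011 + 2 = Jul 16, 2011.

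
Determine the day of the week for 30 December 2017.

Saturday

January 1, 2017 is a Sunday.
Jan 1, 2017 → Feb 1, 2017: 31 days (January has 31).
Feb 1, 2017 → Mar 1, 2017: 28 days (February has 28).
Mar 1, 2017 → Apr 1, 2017: 31 days (March has 31).
Apr 1, 2017 → May 1, 2017: 30 days (April has 30).
May 1, 2017 → Jun 1, 2017: 31 days (May has 31).
Jun 1, 2017 → Jul 1, 2017: 30 days (June has 30).
Jul 1, 2017 → Aug 1, 2017: 31 days (July has 31).
Aug 1, 2017 → Sep 1, 2017: 31 days (August has 31).
Sep 1, 2017 → Oct 1, 2017: 30 days (September has 30).
Oct 1, 2017 → Nov 1, 2017: 31 days (October has 31).
Nov 1, 2017 → Dec 1, 2017: 30 days (November has 30).
Dec 1, 2017 → Dec 30, 2017: 29 days.
Total: 363 days.
363 mod 7 = 6, so Sunday + 6 = Saturday.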